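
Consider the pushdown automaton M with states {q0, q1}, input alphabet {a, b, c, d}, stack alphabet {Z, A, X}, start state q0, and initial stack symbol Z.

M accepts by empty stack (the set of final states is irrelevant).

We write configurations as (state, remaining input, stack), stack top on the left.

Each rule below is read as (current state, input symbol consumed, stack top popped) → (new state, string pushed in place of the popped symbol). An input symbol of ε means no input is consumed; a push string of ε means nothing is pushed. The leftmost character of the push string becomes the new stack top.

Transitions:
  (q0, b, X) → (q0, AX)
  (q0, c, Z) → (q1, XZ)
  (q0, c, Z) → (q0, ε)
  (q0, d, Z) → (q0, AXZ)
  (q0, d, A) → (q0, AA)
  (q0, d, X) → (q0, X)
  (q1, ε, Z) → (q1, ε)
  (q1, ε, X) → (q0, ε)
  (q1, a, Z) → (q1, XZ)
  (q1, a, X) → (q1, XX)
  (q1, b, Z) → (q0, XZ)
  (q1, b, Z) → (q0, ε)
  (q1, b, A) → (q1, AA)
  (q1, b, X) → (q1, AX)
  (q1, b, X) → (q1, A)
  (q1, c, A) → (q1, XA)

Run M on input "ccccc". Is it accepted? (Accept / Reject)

Accept

One accepting computation: (q0, ccccc, Z) ⊢ (q1, cccc, XZ) ⊢ (q0, cccc, Z) ⊢ (q1, ccc, XZ) ⊢ (q0, ccc, Z) ⊢ (q1, cc, XZ) ⊢ (q0, cc, Z) ⊢ (q1, c, XZ) ⊢ (q0, c, Z) ⊢ (q0, ε, ε)
All input consumed and the stack is empty.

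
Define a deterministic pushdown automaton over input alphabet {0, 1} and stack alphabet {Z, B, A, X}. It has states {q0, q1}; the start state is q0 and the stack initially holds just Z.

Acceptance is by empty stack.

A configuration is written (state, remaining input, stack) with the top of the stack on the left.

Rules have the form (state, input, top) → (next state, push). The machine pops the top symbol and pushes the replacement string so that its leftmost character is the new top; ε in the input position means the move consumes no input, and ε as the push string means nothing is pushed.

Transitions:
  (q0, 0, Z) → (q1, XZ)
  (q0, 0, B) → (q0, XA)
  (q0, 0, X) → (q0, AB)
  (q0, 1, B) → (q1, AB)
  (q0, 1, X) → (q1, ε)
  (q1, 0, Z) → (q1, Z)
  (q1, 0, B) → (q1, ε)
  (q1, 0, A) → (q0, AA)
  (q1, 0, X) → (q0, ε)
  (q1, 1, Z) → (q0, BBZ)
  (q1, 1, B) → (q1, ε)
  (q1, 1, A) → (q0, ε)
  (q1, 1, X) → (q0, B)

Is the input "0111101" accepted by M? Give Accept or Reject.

(q0, 0111101, Z) ⊢ (q1, 111101, XZ) ⊢ (q0, 11101, BZ) ⊢ (q1, 1101, ABZ) ⊢ (q0, 101, BZ) ⊢ (q1, 01, ABZ) ⊢ (q0, 1, AABZ)
No transition applies at (q0, 1, AABZ); input not fully consumed.

Reject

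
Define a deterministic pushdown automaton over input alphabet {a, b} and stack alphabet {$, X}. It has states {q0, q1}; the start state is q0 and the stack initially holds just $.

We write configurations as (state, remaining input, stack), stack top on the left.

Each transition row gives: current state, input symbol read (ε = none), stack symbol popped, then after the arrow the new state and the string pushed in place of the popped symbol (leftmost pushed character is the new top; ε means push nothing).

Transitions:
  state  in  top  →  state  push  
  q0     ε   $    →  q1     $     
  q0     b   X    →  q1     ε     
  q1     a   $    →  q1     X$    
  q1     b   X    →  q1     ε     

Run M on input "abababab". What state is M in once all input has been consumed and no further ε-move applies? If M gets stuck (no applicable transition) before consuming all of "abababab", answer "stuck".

(q0, abababab, $) ⊢ (q1, abababab, $) ⊢ (q1, bababab, X$) ⊢ (q1, ababab, $) ⊢ (q1, babab, X$) ⊢ (q1, abab, $) ⊢ (q1, bab, X$) ⊢ (q1, ab, $) ⊢ (q1, b, X$) ⊢ (q1, ε, $)
All input consumed; M is in state q1.

q1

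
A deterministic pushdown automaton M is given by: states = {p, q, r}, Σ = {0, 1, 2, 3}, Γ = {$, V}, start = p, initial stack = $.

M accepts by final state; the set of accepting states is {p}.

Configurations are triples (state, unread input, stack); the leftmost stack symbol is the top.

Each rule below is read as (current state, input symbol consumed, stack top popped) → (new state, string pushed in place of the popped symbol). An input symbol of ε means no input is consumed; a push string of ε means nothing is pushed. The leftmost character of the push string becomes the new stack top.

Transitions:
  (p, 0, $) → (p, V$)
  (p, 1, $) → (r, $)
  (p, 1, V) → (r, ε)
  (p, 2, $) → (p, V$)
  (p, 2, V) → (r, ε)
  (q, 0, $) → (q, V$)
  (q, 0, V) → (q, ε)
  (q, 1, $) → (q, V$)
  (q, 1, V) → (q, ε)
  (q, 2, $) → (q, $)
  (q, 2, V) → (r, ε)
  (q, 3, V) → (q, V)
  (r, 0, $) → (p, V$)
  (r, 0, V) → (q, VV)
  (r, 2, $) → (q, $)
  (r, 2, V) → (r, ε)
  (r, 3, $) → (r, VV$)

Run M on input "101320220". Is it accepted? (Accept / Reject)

(p, 101320220, $) ⊢ (r, 01320220, $) ⊢ (p, 1320220, V$) ⊢ (r, 320220, $) ⊢ (r, 20220, VV$) ⊢ (r, 0220, V$) ⊢ (q, 220, VV$) ⊢ (r, 20, V$) ⊢ (r, 0, $) ⊢ (p, ε, V$)
All input consumed; state p ∈ F.

Accept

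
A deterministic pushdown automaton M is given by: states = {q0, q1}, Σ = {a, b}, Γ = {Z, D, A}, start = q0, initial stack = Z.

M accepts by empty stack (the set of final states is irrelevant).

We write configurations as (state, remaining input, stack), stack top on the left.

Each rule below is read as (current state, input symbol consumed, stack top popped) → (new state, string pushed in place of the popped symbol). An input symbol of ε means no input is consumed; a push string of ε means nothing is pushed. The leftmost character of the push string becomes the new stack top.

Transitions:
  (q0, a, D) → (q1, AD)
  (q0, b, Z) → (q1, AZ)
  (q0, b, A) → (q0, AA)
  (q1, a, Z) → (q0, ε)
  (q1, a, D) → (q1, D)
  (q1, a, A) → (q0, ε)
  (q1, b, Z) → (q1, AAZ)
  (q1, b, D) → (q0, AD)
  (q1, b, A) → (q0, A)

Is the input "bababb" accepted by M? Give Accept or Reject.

Reject

(q0, bababb, Z) ⊢ (q1, ababb, AZ) ⊢ (q0, babb, Z) ⊢ (q1, abb, AZ) ⊢ (q0, bb, Z) ⊢ (q1, b, AZ) ⊢ (q0, ε, AZ)
All input consumed; stack is AZ, not empty, and no further ε-move applies.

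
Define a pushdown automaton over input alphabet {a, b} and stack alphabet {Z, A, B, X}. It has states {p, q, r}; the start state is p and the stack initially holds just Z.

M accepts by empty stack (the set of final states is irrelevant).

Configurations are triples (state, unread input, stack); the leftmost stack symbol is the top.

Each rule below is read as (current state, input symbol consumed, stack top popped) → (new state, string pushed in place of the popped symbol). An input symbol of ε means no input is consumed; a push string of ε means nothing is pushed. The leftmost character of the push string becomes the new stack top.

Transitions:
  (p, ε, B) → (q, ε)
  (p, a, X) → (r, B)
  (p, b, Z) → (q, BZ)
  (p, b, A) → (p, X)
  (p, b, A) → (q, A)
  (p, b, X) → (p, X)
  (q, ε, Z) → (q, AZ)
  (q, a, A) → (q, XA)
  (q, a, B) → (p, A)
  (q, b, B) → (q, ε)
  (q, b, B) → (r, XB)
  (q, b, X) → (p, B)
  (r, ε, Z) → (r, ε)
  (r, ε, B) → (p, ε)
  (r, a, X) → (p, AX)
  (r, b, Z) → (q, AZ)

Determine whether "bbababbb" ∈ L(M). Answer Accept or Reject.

No computation consumes all input and empties the stack.

Reject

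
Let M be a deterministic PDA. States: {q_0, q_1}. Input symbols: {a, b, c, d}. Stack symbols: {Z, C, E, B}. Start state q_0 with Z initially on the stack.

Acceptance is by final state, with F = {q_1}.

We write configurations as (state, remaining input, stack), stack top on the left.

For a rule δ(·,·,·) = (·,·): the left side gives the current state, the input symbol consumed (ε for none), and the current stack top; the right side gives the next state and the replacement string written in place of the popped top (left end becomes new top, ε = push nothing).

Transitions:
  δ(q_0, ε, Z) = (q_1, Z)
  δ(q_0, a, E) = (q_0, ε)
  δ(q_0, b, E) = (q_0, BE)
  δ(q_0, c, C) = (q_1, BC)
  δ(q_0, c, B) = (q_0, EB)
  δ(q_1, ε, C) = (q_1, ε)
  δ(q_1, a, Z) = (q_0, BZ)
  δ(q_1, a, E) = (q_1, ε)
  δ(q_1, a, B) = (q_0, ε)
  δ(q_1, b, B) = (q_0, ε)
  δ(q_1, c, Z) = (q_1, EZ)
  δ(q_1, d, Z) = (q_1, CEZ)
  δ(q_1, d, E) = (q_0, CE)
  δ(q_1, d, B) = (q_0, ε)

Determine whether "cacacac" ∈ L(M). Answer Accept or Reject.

Accept

(q_0, cacacac, Z)
  ε-move, top Z: go to q_1, push Z → (q_1, cacacac, Z)
  read c, top Z: go to q_1, push EZ → (q_1, acacac, EZ)
  read a, top E: go to q_1, push ε → (q_1, cacac, Z)
  read c, top Z: go to q_1, push EZ → (q_1, acac, EZ)
  read a, top E: go to q_1, push ε → (q_1, cac, Z)
  read c, top Z: go to q_1, push EZ → (q_1, ac, EZ)
  read a, top E: go to q_1, push ε → (q_1, c, Z)
  read c, top Z: go to q_1, push EZ → (q_1, ε, EZ)
All input consumed; state q_1 ∈ F.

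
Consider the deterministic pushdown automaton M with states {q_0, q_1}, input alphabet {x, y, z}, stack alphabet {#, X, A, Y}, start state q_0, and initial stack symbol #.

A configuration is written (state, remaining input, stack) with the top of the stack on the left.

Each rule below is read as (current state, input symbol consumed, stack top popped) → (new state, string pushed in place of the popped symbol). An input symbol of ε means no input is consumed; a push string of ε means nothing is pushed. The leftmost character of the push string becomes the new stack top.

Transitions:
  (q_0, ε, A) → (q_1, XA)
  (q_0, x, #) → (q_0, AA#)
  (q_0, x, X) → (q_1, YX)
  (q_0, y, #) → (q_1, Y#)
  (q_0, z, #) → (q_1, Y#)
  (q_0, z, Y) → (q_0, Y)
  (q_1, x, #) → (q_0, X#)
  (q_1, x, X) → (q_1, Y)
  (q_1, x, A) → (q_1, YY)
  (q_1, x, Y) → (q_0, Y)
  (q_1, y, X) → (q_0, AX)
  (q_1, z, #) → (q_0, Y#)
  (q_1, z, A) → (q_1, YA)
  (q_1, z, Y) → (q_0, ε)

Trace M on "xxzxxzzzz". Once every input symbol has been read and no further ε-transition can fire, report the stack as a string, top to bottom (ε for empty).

(q_0, xxzxxzzzz, #)
  read x, top #: go to q_0, push AA# → (q_0, xzxxzzzz, AA#)
  ε-move, top A: go to q_1, push XA → (q_1, xzxxzzzz, XAA#)
  read x, top X: go to q_1, push Y → (q_1, zxxzzzz, YAA#)
  read z, top Y: go to q_0, push ε → (q_0, xxzzzz, AA#)
  ε-move, top A: go to q_1, push XA → (q_1, xxzzzz, XAA#)
  read x, top X: go to q_1, push Y → (q_1, xzzzz, YAA#)
  read x, top Y: go to q_0, push Y → (q_0, zzzz, YAA#)
  read z, top Y: go to q_0, push Y → (q_0, zzz, YAA#)
  read z, top Y: go to q_0, push Y → (q_0, zz, YAA#)
  read z, top Y: go to q_0, push Y → (q_0, z, YAA#)
  read z, top Y: go to q_0, push Y → (q_0, ε, YAA#)
All input consumed in state q_0 with stack YAA#.

YAA#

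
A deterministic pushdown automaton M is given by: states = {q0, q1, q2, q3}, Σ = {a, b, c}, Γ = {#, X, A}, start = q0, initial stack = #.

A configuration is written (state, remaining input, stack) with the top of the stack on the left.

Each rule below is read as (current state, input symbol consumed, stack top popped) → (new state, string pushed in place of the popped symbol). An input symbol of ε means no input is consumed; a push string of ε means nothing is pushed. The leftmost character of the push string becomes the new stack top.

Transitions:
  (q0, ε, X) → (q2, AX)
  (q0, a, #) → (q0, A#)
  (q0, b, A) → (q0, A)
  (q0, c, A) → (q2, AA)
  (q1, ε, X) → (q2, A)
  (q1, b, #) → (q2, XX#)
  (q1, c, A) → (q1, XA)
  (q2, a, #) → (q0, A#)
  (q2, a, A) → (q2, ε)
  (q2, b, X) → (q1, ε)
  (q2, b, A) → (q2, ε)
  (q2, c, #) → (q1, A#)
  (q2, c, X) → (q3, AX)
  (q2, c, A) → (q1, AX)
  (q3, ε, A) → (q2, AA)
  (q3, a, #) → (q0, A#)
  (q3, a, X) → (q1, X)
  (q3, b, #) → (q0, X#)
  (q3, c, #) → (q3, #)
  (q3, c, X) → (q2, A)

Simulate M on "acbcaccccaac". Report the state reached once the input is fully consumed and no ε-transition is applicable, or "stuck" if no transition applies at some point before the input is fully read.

(q0, acbcaccccaac, #) ⊢ (q0, cbcaccccaac, A#) ⊢ (q2, bcaccccaac, AA#) ⊢ (q2, caccccaac, A#) ⊢ (q1, accccaac, AX#)
No transition for (q1, a, top A); M blocks with input accccaac remaining.

stuck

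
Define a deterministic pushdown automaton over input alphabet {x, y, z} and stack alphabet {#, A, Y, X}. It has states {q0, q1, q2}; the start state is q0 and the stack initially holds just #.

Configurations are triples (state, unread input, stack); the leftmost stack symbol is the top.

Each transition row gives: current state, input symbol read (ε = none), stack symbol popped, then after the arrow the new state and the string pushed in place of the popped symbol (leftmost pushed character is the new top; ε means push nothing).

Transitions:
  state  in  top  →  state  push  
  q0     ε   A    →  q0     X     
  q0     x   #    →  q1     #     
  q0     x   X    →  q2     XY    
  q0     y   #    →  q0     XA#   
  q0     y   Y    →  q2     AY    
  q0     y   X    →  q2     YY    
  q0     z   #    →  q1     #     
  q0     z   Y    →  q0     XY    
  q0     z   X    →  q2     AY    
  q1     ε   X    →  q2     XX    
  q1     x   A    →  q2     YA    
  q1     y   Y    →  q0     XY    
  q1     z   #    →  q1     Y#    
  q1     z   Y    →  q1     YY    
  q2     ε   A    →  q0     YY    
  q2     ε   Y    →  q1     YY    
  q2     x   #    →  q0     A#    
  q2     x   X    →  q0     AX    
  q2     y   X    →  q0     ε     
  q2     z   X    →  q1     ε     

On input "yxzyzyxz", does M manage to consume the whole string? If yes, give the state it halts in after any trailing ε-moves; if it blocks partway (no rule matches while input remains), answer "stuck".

stuck

(q0, yxzyzyxz, #)
  read y, top #: go to q0, push XA# → (q0, xzyzyxz, XA#)
  read x, top X: go to q2, push XY → (q2, zyzyxz, XYA#)
  read z, top X: go to q1, push ε → (q1, yzyxz, YA#)
  read y, top Y: go to q0, push XY → (q0, zyxz, XYA#)
  read z, top X: go to q2, push AY → (q2, yxz, AYYA#)
  ε-move, top A: go to q0, push YY → (q0, yxz, YYYYA#)
  read y, top Y: go to q2, push AY → (q2, xz, AYYYYA#)
  ε-move, top A: go to q0, push YY → (q0, xz, YYYYYYA#)
No transition for (q0, x, top Y); M blocks with input xz remaining.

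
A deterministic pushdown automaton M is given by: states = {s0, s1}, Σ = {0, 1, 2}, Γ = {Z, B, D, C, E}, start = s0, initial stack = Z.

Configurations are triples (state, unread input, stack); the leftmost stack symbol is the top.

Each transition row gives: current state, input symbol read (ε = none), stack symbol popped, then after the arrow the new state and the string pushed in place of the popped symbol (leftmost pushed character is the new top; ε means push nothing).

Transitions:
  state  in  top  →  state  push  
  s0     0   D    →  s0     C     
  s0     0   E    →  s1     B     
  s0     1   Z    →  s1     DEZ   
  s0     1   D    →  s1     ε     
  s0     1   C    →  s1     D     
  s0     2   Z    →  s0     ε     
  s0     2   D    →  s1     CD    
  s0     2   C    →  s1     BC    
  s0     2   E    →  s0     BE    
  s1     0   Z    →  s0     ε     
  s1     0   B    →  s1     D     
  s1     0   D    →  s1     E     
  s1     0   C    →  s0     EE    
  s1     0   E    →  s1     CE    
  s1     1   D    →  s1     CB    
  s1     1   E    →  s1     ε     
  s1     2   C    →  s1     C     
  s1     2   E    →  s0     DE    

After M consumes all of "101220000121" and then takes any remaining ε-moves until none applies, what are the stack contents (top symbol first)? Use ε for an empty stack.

EDEZ

(s0, 101220000121, Z)
  read 1, top Z: go to s1, push DEZ → (s1, 01220000121, DEZ)
  read 0, top D: go to s1, push E → (s1, 1220000121, EEZ)
  read 1, top E: go to s1, push ε → (s1, 220000121, EZ)
  read 2, top E: go to s0, push DE → (s0, 20000121, DEZ)
  read 2, top D: go to s1, push CD → (s1, 0000121, CDEZ)
  read 0, top C: go to s0, push EE → (s0, 000121, EEDEZ)
  read 0, top E: go to s1, push B → (s1, 00121, BEDEZ)
  read 0, top B: go to s1, push D → (s1, 0121, DEDEZ)
  read 0, top D: go to s1, push E → (s1, 121, EEDEZ)
  read 1, top E: go to s1, push ε → (s1, 21, EDEZ)
  read 2, top E: go to s0, push DE → (s0, 1, DEDEZ)
  read 1, top D: go to s1, push ε → (s1, ε, EDEZ)
All input consumed in state s1 with stack EDEZ.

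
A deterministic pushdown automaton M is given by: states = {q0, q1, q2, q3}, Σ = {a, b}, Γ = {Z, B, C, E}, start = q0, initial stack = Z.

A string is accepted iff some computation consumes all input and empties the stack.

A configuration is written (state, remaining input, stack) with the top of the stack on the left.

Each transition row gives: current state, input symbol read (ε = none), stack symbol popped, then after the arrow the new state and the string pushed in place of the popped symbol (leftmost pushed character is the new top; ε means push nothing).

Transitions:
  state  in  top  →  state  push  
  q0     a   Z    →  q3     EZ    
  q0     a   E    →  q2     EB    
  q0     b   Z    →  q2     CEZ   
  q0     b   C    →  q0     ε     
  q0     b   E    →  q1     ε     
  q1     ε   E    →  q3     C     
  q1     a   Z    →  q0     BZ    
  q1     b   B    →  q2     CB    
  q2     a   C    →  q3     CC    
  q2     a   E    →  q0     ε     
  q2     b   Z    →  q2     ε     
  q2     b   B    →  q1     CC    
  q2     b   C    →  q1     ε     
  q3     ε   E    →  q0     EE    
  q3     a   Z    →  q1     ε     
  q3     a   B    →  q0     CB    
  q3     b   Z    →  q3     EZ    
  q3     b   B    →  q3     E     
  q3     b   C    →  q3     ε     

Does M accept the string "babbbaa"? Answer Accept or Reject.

Reject

(q0, babbbaa, Z)
  read b, top Z: go to q2, push CEZ → (q2, abbbaa, CEZ)
  read a, top C: go to q3, push CC → (q3, bbbaa, CCEZ)
  read b, top C: go to q3, push ε → (q3, bbaa, CEZ)
  read b, top C: go to q3, push ε → (q3, baa, EZ)
  ε-move, top E: go to q0, push EE → (q0, baa, EEZ)
  read b, top E: go to q1, push ε → (q1, aa, EZ)
  ε-move, top E: go to q3, push C → (q3, aa, CZ)
No transition applies at (q3, aa, CZ); input not fully consumed.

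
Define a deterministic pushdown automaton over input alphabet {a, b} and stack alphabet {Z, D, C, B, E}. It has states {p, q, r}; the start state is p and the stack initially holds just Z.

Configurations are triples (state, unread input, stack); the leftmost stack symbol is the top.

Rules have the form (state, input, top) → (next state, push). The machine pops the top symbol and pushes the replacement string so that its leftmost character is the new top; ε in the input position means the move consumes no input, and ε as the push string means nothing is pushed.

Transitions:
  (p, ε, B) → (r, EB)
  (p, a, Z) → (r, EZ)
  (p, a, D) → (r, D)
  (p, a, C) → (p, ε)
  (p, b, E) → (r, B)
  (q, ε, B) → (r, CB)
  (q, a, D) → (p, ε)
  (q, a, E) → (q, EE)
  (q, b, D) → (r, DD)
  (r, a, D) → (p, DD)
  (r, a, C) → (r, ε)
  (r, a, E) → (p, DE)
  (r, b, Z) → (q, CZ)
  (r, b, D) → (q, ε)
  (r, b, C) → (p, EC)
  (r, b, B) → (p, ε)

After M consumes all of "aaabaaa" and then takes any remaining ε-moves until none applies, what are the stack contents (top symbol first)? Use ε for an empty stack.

EEEEZ

(p, aaabaaa, Z) ⊢ (r, aabaaa, EZ) ⊢ (p, abaaa, DEZ) ⊢ (r, baaa, DEZ) ⊢ (q, aaa, EZ) ⊢ (q, aa, EEZ) ⊢ (q, a, EEEZ) ⊢ (q, ε, EEEEZ)
All input consumed in state q with stack EEEEZ.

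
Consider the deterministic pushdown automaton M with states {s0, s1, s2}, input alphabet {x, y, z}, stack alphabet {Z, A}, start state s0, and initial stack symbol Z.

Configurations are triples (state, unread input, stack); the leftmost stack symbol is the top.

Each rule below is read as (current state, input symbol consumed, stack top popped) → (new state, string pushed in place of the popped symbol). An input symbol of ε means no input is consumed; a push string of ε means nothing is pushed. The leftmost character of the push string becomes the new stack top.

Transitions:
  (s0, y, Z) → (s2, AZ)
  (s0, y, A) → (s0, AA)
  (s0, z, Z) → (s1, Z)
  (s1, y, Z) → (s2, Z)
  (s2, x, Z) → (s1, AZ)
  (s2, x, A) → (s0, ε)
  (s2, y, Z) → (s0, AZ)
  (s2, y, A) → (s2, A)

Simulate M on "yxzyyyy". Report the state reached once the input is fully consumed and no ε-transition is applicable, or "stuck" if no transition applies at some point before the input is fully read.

s0

(s0, yxzyyyy, Z)
  read y, top Z: go to s2, push AZ → (s2, xzyyyy, AZ)
  read x, top A: go to s0, push ε → (s0, zyyyy, Z)
  read z, top Z: go to s1, push Z → (s1, yyyy, Z)
  read y, top Z: go to s2, push Z → (s2, yyy, Z)
  read y, top Z: go to s0, push AZ → (s0, yy, AZ)
  read y, top A: go to s0, push AA → (s0, y, AAZ)
  read y, top A: go to s0, push AA → (s0, ε, AAAZ)
All input consumed; M is in state s0.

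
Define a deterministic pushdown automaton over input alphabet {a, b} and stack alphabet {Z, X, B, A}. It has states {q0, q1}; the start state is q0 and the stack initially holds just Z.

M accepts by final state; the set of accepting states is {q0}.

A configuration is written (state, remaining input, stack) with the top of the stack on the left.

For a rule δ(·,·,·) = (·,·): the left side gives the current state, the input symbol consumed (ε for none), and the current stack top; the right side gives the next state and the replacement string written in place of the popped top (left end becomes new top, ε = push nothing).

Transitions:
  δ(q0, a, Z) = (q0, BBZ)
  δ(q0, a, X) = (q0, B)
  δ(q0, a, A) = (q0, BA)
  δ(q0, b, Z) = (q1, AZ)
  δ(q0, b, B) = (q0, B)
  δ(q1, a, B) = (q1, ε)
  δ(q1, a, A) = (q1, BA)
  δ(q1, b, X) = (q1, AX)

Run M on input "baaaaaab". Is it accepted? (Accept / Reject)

Reject

(q0, baaaaaab, Z) ⊢ (q1, aaaaaab, AZ) ⊢ (q1, aaaaab, BAZ) ⊢ (q1, aaaab, AZ) ⊢ (q1, aaab, BAZ) ⊢ (q1, aab, AZ) ⊢ (q1, ab, BAZ) ⊢ (q1, b, AZ)
No transition applies at (q1, b, AZ); input not fully consumed.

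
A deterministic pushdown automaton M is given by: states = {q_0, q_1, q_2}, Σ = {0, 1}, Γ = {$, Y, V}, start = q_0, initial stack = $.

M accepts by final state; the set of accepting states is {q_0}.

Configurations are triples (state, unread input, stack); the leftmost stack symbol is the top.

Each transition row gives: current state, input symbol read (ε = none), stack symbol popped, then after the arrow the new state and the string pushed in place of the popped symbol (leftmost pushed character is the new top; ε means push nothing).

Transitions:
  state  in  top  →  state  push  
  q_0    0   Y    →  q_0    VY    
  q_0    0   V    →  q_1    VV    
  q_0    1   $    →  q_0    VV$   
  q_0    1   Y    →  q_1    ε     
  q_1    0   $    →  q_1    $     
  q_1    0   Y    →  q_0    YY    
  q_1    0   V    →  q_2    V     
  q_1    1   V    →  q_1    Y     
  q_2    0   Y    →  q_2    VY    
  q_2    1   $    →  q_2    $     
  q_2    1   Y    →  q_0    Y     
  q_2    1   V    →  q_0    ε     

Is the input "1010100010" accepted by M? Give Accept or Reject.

(q_0, 1010100010, $) ⊢ (q_0, 010100010, VV$) ⊢ (q_1, 10100010, VVV$) ⊢ (q_1, 0100010, YVV$) ⊢ (q_0, 100010, YYVV$) ⊢ (q_1, 00010, YVV$) ⊢ (q_0, 0010, YYVV$) ⊢ (q_0, 010, VYYVV$) ⊢ (q_1, 10, VVYYVV$) ⊢ (q_1, 0, YVYYVV$) ⊢ (q_0, ε, YYVYYVV$)
All input consumed; state q_0 ∈ F.

Accept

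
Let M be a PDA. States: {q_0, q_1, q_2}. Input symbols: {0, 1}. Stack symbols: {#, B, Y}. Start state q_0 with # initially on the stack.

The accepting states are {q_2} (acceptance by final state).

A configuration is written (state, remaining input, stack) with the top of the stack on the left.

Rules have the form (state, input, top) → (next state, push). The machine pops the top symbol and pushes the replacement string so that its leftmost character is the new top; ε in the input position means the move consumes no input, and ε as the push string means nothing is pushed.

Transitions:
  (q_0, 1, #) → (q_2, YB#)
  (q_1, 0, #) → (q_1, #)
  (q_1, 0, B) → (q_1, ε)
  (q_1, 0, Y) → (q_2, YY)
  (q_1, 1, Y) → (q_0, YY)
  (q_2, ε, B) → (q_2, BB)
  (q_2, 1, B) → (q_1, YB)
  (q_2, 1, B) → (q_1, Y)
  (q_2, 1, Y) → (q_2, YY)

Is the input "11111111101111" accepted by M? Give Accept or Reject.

No computation consumes all input and reaches a final state.

Reject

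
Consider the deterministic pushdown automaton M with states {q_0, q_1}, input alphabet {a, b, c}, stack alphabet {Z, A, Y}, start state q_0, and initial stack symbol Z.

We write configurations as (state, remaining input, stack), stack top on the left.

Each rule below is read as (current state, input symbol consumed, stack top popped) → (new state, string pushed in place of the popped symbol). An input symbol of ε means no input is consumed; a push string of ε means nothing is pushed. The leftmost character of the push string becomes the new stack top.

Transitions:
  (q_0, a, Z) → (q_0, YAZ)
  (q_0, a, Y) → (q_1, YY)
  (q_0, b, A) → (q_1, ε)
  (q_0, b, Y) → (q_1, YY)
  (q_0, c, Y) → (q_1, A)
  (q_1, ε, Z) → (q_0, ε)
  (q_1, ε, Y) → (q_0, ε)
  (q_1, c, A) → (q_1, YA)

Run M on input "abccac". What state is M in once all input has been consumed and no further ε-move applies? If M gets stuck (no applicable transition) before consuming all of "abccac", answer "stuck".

(q_0, abccac, Z) ⊢ (q_0, bccac, YAZ) ⊢ (q_1, ccac, YYAZ) ⊢ (q_0, ccac, YAZ) ⊢ (q_1, cac, AAZ) ⊢ (q_1, ac, YAAZ) ⊢ (q_0, ac, AAZ)
No transition for (q_0, a, top A); M blocks with input ac remaining.

stuck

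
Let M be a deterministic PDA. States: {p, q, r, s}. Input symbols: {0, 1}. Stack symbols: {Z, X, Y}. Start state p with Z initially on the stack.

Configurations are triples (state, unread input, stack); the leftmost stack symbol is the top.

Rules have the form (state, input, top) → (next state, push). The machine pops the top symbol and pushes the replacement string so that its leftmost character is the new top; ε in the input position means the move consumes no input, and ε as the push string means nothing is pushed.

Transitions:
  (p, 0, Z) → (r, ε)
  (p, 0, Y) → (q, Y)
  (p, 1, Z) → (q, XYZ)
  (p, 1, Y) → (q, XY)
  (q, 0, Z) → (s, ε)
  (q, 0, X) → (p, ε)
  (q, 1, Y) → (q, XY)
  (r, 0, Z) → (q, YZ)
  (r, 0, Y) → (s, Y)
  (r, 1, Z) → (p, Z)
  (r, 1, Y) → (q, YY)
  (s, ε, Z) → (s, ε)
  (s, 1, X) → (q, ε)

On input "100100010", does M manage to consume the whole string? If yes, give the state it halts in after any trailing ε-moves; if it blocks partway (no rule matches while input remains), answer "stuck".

stuck

(p, 100100010, Z)
  read 1, top Z: go to q, push XYZ → (q, 00100010, XYZ)
  read 0, top X: go to p, push ε → (p, 0100010, YZ)
  read 0, top Y: go to q, push Y → (q, 100010, YZ)
  read 1, top Y: go to q, push XY → (q, 00010, XYZ)
  read 0, top X: go to p, push ε → (p, 0010, YZ)
  read 0, top Y: go to q, push Y → (q, 010, YZ)
No transition for (q, 0, top Y); M blocks with input 010 remaining.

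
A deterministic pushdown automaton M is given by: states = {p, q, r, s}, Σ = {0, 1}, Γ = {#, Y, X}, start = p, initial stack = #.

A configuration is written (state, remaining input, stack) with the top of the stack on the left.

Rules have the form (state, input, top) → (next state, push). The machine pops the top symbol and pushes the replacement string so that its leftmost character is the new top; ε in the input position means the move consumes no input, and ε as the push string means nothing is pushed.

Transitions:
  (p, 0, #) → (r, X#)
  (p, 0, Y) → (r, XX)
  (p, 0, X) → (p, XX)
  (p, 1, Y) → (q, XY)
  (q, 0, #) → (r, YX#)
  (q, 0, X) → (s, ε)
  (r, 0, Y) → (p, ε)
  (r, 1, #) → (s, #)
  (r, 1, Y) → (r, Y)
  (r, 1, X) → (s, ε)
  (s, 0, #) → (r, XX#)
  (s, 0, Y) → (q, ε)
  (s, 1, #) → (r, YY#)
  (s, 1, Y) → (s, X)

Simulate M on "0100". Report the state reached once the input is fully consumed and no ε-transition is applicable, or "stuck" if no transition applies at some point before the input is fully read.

(p, 0100, #)
  read 0, top #: go to r, push X# → (r, 100, X#)
  read 1, top X: go to s, push ε → (s, 00, #)
  read 0, top #: go to r, push XX# → (r, 0, XX#)
No transition for (r, 0, top X); M blocks with input 0 remaining.

stuck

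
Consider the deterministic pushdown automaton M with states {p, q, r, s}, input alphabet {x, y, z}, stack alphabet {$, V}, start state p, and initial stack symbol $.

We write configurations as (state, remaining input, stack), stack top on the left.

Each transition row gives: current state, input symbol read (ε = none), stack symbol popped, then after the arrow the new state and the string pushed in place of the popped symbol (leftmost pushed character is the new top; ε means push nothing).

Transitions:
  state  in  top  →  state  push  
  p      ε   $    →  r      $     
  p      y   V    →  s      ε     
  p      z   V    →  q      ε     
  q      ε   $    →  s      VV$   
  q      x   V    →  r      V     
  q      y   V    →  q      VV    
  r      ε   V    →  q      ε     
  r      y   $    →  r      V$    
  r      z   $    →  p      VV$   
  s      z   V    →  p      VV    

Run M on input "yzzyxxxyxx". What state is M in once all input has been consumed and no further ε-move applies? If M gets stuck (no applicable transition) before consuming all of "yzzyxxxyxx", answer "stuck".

stuck

(p, yzzyxxxyxx, $)
  ε-move, top $: go to r, push $ → (r, yzzyxxxyxx, $)
  read y, top $: go to r, push V$ → (r, zzyxxxyxx, V$)
  ε-move, top V: go to q, push ε → (q, zzyxxxyxx, $)
  ε-move, top $: go to s, push VV$ → (s, zzyxxxyxx, VV$)
  read z, top V: go to p, push VV → (p, zyxxxyxx, VVV$)
  read z, top V: go to q, push ε → (q, yxxxyxx, VV$)
  read y, top V: go to q, push VV → (q, xxxyxx, VVV$)
  read x, top V: go to r, push V → (r, xxyxx, VVV$)
  ε-move, top V: go to q, push ε → (q, xxyxx, VV$)
  read x, top V: go to r, push V → (r, xyxx, VV$)
  ε-move, top V: go to q, push ε → (q, xyxx, V$)
  read x, top V: go to r, push V → (r, yxx, V$)
  ε-move, top V: go to q, push ε → (q, yxx, $)
  ε-move, top $: go to s, push VV$ → (s, yxx, VV$)
No transition for (s, y, top V); M blocks with input yxx remaining.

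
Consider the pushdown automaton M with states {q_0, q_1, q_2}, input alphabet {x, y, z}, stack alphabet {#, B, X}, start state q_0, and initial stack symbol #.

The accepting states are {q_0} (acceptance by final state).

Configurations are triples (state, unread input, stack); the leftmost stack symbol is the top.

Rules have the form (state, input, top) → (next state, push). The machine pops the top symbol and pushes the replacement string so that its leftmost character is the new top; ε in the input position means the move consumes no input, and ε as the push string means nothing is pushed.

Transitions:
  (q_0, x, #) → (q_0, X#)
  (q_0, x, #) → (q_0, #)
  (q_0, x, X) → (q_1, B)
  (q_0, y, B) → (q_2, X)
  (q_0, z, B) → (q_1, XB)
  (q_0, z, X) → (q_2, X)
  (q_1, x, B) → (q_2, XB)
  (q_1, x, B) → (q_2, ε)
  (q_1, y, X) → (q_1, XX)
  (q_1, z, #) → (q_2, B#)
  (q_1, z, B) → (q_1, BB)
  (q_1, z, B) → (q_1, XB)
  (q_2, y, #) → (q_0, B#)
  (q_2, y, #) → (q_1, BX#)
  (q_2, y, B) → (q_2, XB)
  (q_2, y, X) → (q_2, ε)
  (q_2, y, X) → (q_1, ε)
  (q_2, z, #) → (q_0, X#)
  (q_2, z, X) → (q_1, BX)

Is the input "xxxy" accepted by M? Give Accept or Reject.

Accept

One accepting computation: (q_0, xxxy, #) ⊢ (q_0, xxy, X#) ⊢ (q_1, xy, B#) ⊢ (q_2, y, #) ⊢ (q_0, ε, B#)
All input consumed and state q_0 ∈ F.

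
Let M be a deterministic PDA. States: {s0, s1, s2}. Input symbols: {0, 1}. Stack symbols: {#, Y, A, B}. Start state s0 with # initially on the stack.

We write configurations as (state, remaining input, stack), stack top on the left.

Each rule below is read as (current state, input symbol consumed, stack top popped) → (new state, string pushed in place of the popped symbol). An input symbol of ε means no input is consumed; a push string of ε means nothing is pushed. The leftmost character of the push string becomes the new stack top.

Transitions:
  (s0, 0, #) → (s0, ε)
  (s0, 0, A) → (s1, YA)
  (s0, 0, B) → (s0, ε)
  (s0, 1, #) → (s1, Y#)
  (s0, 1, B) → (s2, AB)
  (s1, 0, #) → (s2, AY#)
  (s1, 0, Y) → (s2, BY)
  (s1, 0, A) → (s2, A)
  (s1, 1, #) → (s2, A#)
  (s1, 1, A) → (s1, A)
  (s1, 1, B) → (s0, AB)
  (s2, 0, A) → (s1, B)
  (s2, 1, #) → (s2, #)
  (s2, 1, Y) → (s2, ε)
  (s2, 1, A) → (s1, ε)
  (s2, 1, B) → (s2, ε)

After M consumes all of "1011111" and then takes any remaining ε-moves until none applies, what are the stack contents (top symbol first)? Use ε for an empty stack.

(s0, 1011111, #) ⊢ (s1, 011111, Y#) ⊢ (s2, 11111, BY#) ⊢ (s2, 1111, Y#) ⊢ (s2, 111, #) ⊢ (s2, 11, #) ⊢ (s2, 1, #) ⊢ (s2, ε, #)
All input consumed in state s2 with stack #.

#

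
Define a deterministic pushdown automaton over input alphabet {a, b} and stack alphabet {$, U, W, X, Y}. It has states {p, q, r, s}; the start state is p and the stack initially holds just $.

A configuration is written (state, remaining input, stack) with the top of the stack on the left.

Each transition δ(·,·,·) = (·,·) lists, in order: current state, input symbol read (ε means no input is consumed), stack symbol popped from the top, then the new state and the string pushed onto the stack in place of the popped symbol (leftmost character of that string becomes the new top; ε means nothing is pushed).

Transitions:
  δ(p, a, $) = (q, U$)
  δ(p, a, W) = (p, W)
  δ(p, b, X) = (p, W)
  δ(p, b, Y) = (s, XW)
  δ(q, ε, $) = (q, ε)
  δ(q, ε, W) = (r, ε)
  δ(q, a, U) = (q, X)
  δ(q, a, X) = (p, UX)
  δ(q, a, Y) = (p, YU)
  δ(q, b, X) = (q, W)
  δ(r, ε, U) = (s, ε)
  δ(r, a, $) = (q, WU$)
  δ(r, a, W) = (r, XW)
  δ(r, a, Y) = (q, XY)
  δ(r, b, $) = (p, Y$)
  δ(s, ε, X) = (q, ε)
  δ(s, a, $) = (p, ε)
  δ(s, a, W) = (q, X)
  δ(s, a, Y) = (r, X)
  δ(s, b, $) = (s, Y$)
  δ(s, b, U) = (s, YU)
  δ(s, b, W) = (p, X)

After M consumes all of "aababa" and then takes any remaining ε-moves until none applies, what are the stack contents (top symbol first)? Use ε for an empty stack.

X$

(p, aababa, $)
  read a, top $: go to q, push U$ → (q, ababa, U$)
  read a, top U: go to q, push X → (q, baba, X$)
  read b, top X: go to q, push W → (q, aba, W$)
  ε-move, top W: go to r, push ε → (r, aba, $)
  read a, top $: go to q, push WU$ → (q, ba, WU$)
  ε-move, top W: go to r, push ε → (r, ba, U$)
  ε-move, top U: go to s, push ε → (s, ba, $)
  read b, top $: go to s, push Y$ → (s, a, Y$)
  read a, top Y: go to r, push X → (r, ε, X$)
All input consumed in state r with stack X$.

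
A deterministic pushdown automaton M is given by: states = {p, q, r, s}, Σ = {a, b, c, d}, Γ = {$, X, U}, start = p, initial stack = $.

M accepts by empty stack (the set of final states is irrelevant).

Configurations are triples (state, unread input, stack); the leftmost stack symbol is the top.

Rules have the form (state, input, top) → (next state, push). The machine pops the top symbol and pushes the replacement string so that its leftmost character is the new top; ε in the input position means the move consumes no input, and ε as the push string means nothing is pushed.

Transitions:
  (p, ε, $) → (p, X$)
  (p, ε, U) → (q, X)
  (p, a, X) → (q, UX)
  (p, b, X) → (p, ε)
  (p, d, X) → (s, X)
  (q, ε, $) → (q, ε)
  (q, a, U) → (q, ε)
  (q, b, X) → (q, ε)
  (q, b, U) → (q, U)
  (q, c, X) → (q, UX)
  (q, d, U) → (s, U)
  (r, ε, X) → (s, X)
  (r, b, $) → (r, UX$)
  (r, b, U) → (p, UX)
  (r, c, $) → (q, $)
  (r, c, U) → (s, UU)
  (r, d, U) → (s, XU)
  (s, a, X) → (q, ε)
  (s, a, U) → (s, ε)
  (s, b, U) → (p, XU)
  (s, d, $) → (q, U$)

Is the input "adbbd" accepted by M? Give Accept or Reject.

Reject

(p, adbbd, $)
  ε-move, top $: go to p, push X$ → (p, adbbd, X$)
  read a, top X: go to q, push UX → (q, dbbd, UX$)
  read d, top U: go to s, push U → (s, bbd, UX$)
  read b, top U: go to p, push XU → (p, bd, XUX$)
  read b, top X: go to p, push ε → (p, d, UX$)
  ε-move, top U: go to q, push X → (q, d, XX$)
No transition applies at (q, d, XX$); input not fully consumed.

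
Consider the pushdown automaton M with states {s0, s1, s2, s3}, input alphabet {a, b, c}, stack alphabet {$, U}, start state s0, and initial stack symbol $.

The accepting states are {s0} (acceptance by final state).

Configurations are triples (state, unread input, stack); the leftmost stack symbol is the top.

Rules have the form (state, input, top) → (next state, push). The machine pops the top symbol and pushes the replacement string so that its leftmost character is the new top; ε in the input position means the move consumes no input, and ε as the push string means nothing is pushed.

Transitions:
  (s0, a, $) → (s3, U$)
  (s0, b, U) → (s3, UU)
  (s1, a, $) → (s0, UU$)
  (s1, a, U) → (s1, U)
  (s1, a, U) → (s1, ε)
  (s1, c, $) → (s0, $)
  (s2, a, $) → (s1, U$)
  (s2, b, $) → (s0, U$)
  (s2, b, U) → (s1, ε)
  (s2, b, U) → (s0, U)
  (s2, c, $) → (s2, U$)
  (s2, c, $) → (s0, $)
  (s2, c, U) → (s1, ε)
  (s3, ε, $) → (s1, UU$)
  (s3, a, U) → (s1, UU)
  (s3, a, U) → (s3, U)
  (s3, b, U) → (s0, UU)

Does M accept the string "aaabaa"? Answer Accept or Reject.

Reject

No computation consumes all input and reaches a final state.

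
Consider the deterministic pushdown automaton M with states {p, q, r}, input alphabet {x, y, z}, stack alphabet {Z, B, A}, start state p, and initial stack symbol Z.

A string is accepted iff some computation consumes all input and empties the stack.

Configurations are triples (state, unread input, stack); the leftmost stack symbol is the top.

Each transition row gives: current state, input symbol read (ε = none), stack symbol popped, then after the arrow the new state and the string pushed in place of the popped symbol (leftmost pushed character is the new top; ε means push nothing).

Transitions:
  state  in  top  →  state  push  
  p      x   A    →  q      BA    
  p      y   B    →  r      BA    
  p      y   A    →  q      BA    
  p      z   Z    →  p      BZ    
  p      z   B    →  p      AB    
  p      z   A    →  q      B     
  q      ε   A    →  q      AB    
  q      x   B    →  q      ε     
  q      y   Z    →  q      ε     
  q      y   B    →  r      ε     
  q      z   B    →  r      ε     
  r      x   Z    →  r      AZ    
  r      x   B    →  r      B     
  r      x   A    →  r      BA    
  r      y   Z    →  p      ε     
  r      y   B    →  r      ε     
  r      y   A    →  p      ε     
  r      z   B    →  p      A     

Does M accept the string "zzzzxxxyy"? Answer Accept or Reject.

(p, zzzzxxxyy, Z)
  read z, top Z: go to p, push BZ → (p, zzzxxxyy, BZ)
  read z, top B: go to p, push AB → (p, zzxxxyy, ABZ)
  read z, top A: go to q, push B → (q, zxxxyy, BBZ)
  read z, top B: go to r, push ε → (r, xxxyy, BZ)
  read x, top B: go to r, push B → (r, xxyy, BZ)
  read x, top B: go to r, push B → (r, xyy, BZ)
  read x, top B: go to r, push B → (r, yy, BZ)
  read y, top B: go to r, push ε → (r, y, Z)
  read y, top Z: go to p, push ε → (p, ε, ε)
All input consumed and the stack is empty.

Accept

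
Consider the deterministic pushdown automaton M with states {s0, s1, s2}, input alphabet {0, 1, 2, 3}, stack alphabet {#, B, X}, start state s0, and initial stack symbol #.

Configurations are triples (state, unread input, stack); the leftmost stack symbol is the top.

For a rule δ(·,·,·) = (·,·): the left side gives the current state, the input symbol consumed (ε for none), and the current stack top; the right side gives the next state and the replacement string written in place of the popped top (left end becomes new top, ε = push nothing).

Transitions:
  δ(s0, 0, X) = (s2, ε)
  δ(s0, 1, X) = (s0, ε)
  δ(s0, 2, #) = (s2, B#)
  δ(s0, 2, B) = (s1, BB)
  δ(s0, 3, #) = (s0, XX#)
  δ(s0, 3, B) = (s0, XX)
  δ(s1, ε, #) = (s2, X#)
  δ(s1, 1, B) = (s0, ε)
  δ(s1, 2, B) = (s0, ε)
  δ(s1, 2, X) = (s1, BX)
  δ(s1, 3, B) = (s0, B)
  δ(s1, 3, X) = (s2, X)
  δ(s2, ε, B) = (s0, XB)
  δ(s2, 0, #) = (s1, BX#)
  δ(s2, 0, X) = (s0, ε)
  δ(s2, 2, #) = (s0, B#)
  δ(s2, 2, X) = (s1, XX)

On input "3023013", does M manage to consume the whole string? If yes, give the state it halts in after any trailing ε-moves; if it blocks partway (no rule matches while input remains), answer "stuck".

(s0, 3023013, #) ⊢ (s0, 023013, XX#) ⊢ (s2, 23013, X#) ⊢ (s1, 3013, XX#) ⊢ (s2, 013, XX#) ⊢ (s0, 13, X#) ⊢ (s0, 3, #) ⊢ (s0, ε, XX#)
All input consumed; M is in state s0.

s0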